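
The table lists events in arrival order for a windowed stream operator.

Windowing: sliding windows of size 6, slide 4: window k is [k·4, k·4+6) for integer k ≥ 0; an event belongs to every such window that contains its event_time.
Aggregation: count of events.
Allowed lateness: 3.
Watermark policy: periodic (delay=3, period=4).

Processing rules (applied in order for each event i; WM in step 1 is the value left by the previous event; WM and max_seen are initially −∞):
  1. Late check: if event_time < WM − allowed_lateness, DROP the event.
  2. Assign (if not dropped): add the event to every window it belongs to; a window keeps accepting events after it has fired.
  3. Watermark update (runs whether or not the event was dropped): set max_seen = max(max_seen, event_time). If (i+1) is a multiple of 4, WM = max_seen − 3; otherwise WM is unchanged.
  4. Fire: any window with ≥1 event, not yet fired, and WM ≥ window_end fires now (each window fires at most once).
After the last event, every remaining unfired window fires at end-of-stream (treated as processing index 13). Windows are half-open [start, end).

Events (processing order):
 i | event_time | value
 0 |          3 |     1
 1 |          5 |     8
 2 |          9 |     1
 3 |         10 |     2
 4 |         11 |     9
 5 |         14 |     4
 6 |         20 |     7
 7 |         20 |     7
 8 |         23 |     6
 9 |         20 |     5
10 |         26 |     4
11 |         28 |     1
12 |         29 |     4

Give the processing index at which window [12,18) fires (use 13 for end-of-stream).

i=0 t=3 v=1: → [0,6); WM=−∞
i=1 t=5 v=8: → [4,10),[0,6); WM=−∞
i=2 t=9 v=1: → [8,14),[4,10); WM=−∞
i=3 t=10 v=2: → [8,14); WM=7; [0,6) fires=2
i=4 t=11 v=9: → [8,14); WM=7
i=5 t=14 v=4: → [12,18); WM=7
i=6 t=20 v=7: → [20,26),[16,22); WM=7
i=7 t=20 v=7: → [20,26),[16,22); WM=17; [4,10) fires=2 [8,14) fires=3
i=8 t=23 v=6: → [20,26); WM=17
i=9 t=20 v=5: → [20,26),[16,22); WM=17
i=10 t=26 v=4: → [24,30); WM=17
i=11 t=28 v=1: → [28,34),[24,30); WM=25; [12,18) fires=1 [16,22) fires=3
i=12 t=29 v=4: → [28,34),[24,30); WM=25

11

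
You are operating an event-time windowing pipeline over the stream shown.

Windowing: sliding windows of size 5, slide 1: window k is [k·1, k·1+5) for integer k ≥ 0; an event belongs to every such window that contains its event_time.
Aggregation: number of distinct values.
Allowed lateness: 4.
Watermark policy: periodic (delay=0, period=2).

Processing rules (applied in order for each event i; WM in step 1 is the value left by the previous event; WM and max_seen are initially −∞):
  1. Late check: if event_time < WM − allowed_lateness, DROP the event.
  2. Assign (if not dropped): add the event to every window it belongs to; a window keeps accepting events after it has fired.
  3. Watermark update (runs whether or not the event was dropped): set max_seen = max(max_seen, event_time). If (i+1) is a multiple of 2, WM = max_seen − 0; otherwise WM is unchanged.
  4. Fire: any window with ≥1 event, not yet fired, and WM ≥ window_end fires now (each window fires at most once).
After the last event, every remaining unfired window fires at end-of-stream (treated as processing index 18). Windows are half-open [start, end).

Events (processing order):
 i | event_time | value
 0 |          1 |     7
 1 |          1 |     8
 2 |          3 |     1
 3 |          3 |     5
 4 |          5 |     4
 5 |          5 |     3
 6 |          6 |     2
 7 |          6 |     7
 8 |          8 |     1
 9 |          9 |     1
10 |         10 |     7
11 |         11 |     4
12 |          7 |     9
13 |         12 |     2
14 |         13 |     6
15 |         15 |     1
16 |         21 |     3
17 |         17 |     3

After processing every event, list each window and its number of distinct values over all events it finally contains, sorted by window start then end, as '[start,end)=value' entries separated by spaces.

[0,5)=4 [1,6)=6 [2,7)=6 [3,8)=7 [4,9)=6 [5,10)=6 [6,11)=4 [7,12)=4 [8,13)=4 [9,14)=5 [10,15)=4 [11,16)=4 [12,17)=3 [13,18)=3 [14,19)=2 [15,20)=2 [16,21)=1 [17,22)=1 [18,23)=1 [19,24)=1 [20,25)=1 [21,26)=1

i=0 t=1 v=7: → [1,6),[0,5); WM=−∞
i=1 t=1 v=8: → [1,6),[0,5); WM=1
i=2 t=3 v=1: → [3,8),[2,7),[1,6),[0,5); WM=1
i=3 t=3 v=5: → [3,8),[2,7),[1,6),[0,5); WM=3
i=4 t=5 v=4: → [5,10),[4,9),[3,8),[2,7),[1,6); WM=3
i=5 t=5 v=3: → [5,10),[4,9),[3,8),[2,7),[1,6); WM=5; [0,5) fires=4
i=6 t=6 v=2: → [6,11),[5,10),[4,9),[3,8),[2,7); WM=5
i=7 t=6 v=7: → [6,11),[5,10),[4,9),[3,8),[2,7); WM=6; [1,6) fires=6
i=8 t=8 v=1: → [8,13),[7,12),[6,11),[5,10),[4,9); WM=6
i=9 t=9 v=1: → [9,14),[8,13),[7,12),[6,11),[5,10); WM=9; [2,7) fires=6 [3,8) fires=6 [4,9) fires=5
i=10 t=10 v=7: → [10,15),[9,14),[8,13),[7,12),[6,11); WM=9
i=11 t=11 v=4: → [11,16),[10,15),[9,14),[8,13),[7,12); WM=11; [5,10) fires=5 [6,11) fires=3
i=12 t=7 v=9: → [7,12),[6,11),[5,10),[4,9),[3,8); WM=11
i=13 t=12 v=2: → [12,17),[11,16),[10,15),[9,14),[8,13); WM=12; [7,12) fires=4
i=14 t=13 v=6: → [13,18),[12,17),[11,16),[10,15),[9,14); WM=12
i=15 t=15 v=1: → [15,20),[14,19),[13,18),[12,17),[11,16); WM=15; [8,13) fires=4 [9,14) fires=5 [10,15) fires=4
i=16 t=21 v=3: → [21,26),[20,25),[19,24),[18,23),[17,22); WM=15
i=17 t=17 v=3: → [17,22),[16,21),[15,20),[14,19),[13,18); WM=21; [11,16) fires=4 [12,17) fires=3 [13,18) fires=3 [14,19) fires=2 [15,20) fires=2 [16,21) fires=1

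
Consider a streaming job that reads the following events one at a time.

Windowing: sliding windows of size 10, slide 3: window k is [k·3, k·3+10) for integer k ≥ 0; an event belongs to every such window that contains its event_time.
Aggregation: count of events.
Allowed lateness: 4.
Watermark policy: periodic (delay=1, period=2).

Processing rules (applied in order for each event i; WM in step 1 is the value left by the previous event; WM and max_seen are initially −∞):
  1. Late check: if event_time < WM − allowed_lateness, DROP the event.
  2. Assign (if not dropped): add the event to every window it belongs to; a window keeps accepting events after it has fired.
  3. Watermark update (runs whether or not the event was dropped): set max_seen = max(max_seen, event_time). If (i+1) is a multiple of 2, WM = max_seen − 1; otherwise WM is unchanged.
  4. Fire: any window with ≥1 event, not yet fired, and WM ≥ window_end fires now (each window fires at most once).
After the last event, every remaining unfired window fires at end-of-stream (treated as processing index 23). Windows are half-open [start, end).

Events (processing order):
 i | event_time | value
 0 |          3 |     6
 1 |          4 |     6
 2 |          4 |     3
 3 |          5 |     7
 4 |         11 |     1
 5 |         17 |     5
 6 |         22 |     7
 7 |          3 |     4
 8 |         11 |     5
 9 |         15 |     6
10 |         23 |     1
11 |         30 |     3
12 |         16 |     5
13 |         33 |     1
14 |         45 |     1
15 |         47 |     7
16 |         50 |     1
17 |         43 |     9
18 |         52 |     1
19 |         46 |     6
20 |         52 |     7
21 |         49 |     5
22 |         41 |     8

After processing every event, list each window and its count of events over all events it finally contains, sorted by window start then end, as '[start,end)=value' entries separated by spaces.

i=0 t=3 v=6: → [3,13),[0,10); WM=−∞
i=1 t=4 v=6: → [3,13),[0,10); WM=3
i=2 t=4 v=3: → [3,13),[0,10); WM=3
i=3 t=5 v=7: → [3,13),[0,10); WM=4
i=4 t=11 v=1: → [9,19),[6,16),[3,13); WM=4
i=5 t=17 v=5: → [15,25),[12,22),[9,19); WM=16; [0,10) fires=4 [3,13) fires=5 [6,16) fires=1
i=6 t=22 v=7: → [21,31),[18,28),[15,25); WM=16
i=7 t=3 v=4: DROP (t<16-4); WM=21; [9,19) fires=2
i=8 t=11 v=5: DROP (t<21-4); WM=21
i=9 t=15 v=6: DROP (t<21-4); WM=21
i=10 t=23 v=1: → [21,31),[18,28),[15,25); WM=21
i=11 t=30 v=3: → [30,40),[27,37),[24,34),[21,31); WM=29; [12,22) fires=1 [15,25) fires=3 [18,28) fires=2
i=12 t=16 v=5: DROP (t<29-4); WM=29
i=13 t=33 v=1: → [33,43),[30,40),[27,37),[24,34); WM=32; [21,31) fires=3
i=14 t=45 v=1: → [45,55),[42,52),[39,49),[36,46); WM=32
i=15 t=47 v=7: → [45,55),[42,52),[39,49); WM=46; [24,34) fires=2 [27,37) fires=2 [30,40) fires=2 [33,43) fires=1 [36,46) fires=1
i=16 t=50 v=1: → [48,58),[45,55),[42,52); WM=46
i=17 t=43 v=9: → [42,52),[39,49),[36,46); WM=49; [39,49) fires=3
i=18 t=52 v=1: → [51,61),[48,58),[45,55); WM=49
i=19 t=46 v=6: → [45,55),[42,52),[39,49); WM=51
i=20 t=52 v=7: → [51,61),[48,58),[45,55); WM=51
i=21 t=49 v=5: → [48,58),[45,55),[42,52); WM=51
i=22 t=41 v=8: DROP (t<51-4); WM=51

[0,10)=4 [3,13)=5 [6,16)=1 [9,19)=2 [12,22)=1 [15,25)=3 [18,28)=2 [21,31)=3 [24,34)=2 [27,37)=2 [30,40)=2 [33,43)=1 [36,46)=2 [39,49)=4 [42,52)=6 [45,55)=7 [48,58)=4 [51,61)=2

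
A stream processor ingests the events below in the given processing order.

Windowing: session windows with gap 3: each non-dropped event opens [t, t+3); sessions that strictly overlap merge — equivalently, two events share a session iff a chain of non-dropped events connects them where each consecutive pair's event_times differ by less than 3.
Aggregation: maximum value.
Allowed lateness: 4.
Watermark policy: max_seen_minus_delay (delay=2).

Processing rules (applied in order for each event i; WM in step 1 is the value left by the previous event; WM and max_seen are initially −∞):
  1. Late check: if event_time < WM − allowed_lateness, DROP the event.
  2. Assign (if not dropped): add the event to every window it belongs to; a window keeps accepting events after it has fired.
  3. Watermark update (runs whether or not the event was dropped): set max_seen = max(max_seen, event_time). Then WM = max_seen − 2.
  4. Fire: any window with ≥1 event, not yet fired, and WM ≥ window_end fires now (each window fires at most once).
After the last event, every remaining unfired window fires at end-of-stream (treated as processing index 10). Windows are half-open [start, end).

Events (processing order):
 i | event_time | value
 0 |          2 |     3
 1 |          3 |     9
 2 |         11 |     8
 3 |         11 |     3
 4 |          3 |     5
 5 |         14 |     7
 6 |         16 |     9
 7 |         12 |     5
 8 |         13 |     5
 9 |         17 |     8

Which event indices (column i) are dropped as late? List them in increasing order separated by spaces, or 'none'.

4

i=0 t=2 v=3: → [2,5); WM=0
i=1 t=3 v=9: → [2,6); WM=1
i=2 t=11 v=8: → [11,14); WM=9
i=3 t=11 v=3: → [11,14); WM=9
i=4 t=3 v=5: DROP (t<9-4); WM=9
i=5 t=14 v=7: → [14,17); WM=12
i=6 t=16 v=9: → [14,19); WM=14
i=7 t=12 v=5: → [11,19); WM=14
i=8 t=13 v=5: → [11,19); WM=14
i=9 t=17 v=8: → [11,20); WM=15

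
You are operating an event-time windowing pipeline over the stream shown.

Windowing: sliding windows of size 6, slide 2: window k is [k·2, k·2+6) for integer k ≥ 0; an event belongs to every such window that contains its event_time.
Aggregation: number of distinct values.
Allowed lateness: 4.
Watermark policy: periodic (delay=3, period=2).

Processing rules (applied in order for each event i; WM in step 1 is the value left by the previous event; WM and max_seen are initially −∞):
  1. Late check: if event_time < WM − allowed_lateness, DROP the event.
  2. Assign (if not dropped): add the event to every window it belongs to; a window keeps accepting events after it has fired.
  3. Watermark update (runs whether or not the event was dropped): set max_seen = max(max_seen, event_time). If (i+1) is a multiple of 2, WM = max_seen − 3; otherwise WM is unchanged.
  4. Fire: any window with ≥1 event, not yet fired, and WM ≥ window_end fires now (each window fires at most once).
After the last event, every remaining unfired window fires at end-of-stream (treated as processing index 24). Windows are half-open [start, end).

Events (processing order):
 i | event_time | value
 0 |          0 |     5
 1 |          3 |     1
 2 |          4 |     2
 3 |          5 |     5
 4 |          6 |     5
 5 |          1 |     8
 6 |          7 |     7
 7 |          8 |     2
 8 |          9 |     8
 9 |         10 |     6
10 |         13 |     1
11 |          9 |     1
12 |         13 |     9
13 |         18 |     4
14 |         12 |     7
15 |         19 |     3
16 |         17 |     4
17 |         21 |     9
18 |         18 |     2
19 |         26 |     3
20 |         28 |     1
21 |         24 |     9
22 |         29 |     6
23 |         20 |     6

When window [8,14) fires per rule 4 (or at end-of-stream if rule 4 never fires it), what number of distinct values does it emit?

i=0 t=0 v=5: → [0,6); WM=−∞
i=1 t=3 v=1: → [2,8),[0,6); WM=0
i=2 t=4 v=2: → [4,10),[2,8),[0,6); WM=0
i=3 t=5 v=5: → [4,10),[2,8),[0,6); WM=2
i=4 t=6 v=5: → [6,12),[4,10),[2,8); WM=2
i=5 t=1 v=8: → [0,6); WM=3
i=6 t=7 v=7: → [6,12),[4,10),[2,8); WM=3
i=7 t=8 v=2: → [8,14),[6,12),[4,10); WM=5
i=8 t=9 v=8: → [8,14),[6,12),[4,10); WM=5
i=9 t=10 v=6: → [10,16),[8,14),[6,12); WM=7; [0,6) fires=4
i=10 t=13 v=1: → [12,18),[10,16),[8,14); WM=7
i=11 t=9 v=1: → [8,14),[6,12),[4,10); WM=10; [2,8) fires=4 [4,10) fires=5
i=12 t=13 v=9: → [12,18),[10,16),[8,14); WM=10
i=13 t=18 v=4: → [18,24),[16,22),[14,20); WM=15; [6,12) fires=6 [8,14) fires=5
i=14 t=12 v=7: → [12,18),[10,16),[8,14); WM=15
i=15 t=19 v=3: → [18,24),[16,22),[14,20); WM=16; [10,16) fires=4
i=16 t=17 v=4: → [16,22),[14,20),[12,18); WM=16
i=17 t=21 v=9: → [20,26),[18,24),[16,22); WM=18; [12,18) fires=4
i=18 t=18 v=2: → [18,24),[16,22),[14,20); WM=18
i=19 t=26 v=3: → [26,32),[24,30),[22,28); WM=23; [14,20) fires=3 [16,22) fires=4
i=20 t=28 v=1: → [28,34),[26,32),[24,30); WM=23
i=21 t=24 v=9: → [24,30),[22,28),[20,26); WM=25; [18,24) fires=4
i=22 t=29 v=6: → [28,34),[26,32),[24,30); WM=25
i=23 t=20 v=6: DROP (t<25-4); WM=26; [20,26) fires=1

5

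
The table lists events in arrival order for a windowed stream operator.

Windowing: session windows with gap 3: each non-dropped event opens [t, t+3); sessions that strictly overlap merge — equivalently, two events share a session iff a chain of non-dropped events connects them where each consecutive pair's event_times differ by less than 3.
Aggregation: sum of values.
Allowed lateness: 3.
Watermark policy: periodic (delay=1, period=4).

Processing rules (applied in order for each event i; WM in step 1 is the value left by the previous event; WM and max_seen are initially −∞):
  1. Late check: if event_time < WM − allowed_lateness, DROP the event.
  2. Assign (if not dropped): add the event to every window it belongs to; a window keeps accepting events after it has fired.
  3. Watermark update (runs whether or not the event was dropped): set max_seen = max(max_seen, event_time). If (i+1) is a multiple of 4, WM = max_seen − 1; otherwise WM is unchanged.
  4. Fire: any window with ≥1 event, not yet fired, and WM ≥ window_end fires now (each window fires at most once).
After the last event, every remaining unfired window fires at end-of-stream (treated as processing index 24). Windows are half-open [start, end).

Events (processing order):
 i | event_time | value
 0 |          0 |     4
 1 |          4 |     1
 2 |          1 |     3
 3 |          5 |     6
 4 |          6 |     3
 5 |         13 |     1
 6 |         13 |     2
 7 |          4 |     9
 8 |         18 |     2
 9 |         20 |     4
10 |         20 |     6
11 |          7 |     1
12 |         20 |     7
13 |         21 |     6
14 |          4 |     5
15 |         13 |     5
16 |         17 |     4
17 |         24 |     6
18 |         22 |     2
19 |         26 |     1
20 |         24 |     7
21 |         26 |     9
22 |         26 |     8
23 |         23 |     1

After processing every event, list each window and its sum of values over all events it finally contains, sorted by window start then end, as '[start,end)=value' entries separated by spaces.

i=0 t=0 v=4: → [0,3); WM=−∞
i=1 t=4 v=1: → [4,7); WM=−∞
i=2 t=1 v=3: → [0,4); WM=−∞
i=3 t=5 v=6: → [4,8); WM=4
i=4 t=6 v=3: → [4,9); WM=4
i=5 t=13 v=1: → [13,16); WM=4
i=6 t=13 v=2: → [13,16); WM=4
i=7 t=4 v=9: → [4,9); WM=12
i=8 t=18 v=2: → [18,21); WM=12
i=9 t=20 v=4: → [18,23); WM=12
i=10 t=20 v=6: → [18,23); WM=12
i=11 t=7 v=1: DROP (t<12-3); WM=19
i=12 t=20 v=7: → [18,23); WM=19
i=13 t=21 v=6: → [18,24); WM=19
i=14 t=4 v=5: DROP (t<19-3); WM=19
i=15 t=13 v=5: DROP (t<19-3); WM=20
i=16 t=17 v=4: → [17,24); WM=20
i=17 t=24 v=6: → [24,27); WM=20
i=18 t=22 v=2: → [17,27); WM=20
i=19 t=26 v=1: → [17,29); WM=25
i=20 t=24 v=7: → [17,29); WM=25
i=21 t=26 v=9: → [17,29); WM=25
i=22 t=26 v=8: → [17,29); WM=25
i=23 t=23 v=1: → [17,29); WM=25

[0,4)=7 [4,9)=19 [13,16)=3 [17,29)=63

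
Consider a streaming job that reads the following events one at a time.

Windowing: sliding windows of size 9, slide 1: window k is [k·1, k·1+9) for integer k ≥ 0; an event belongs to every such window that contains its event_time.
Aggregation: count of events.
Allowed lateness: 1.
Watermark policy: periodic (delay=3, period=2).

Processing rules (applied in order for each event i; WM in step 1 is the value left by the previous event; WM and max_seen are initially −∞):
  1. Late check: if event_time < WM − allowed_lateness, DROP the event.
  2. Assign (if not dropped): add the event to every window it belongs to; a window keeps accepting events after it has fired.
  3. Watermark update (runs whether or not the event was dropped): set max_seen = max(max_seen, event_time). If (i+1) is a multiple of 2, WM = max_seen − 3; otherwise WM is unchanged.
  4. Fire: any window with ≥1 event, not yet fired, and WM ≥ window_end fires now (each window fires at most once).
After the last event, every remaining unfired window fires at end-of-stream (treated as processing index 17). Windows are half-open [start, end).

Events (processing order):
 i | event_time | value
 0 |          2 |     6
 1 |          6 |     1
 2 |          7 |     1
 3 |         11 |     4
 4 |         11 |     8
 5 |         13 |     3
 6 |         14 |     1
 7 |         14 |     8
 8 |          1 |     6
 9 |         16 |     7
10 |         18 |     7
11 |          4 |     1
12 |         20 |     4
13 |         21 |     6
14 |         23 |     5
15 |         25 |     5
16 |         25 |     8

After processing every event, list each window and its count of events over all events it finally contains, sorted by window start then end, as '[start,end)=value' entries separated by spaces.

[0,9)=3 [1,10)=3 [2,11)=3 [3,12)=4 [4,13)=4 [5,14)=5 [6,15)=7 [7,16)=6 [8,17)=6 [9,18)=6 [10,19)=7 [11,20)=7 [12,21)=6 [13,22)=7 [14,23)=6 [15,24)=5 [16,25)=5 [17,26)=6 [18,27)=6 [19,28)=5 [20,29)=5 [21,30)=4 [22,31)=3 [23,32)=3 [24,33)=2 [25,34)=2

i=0 t=2 v=6: → [2,11),[1,10),[0,9); WM=−∞
i=1 t=6 v=1: → [6,15),[5,14),[4,13),[3,12),[2,11),[1,10),[0,9); WM=3
i=2 t=7 v=1: → [7,16),[6,15),[5,14),[4,13),[3,12),[2,11),[1,10),[0,9); WM=3
i=3 t=11 v=4: → [11,20),[10,19),[9,18),[8,17),[7,16),[6,15),[5,14),[4,13),[3,12); WM=8
i=4 t=11 v=8: → [11,20),[10,19),[9,18),[8,17),[7,16),[6,15),[5,14),[4,13),[3,12); WM=8
i=5 t=13 v=3: → [13,22),[12,21),[11,20),[10,19),[9,18),[8,17),[7,16),[6,15),[5,14); WM=10; [0,9) fires=3 [1,10) fires=3
i=6 t=14 v=1: → [14,23),[13,22),[12,21),[11,20),[10,19),[9,18),[8,17),[7,16),[6,15); WM=10
i=7 t=14 v=8: → [14,23),[13,22),[12,21),[11,20),[10,19),[9,18),[8,17),[7,16),[6,15); WM=11; [2,11) fires=3
i=8 t=1 v=6: DROP (t<11-1); WM=11
i=9 t=16 v=7: → [16,25),[15,24),[14,23),[13,22),[12,21),[11,20),[10,19),[9,18),[8,17); WM=13; [3,12) fires=4 [4,13) fires=4
i=10 t=18 v=7: → [18,27),[17,26),[16,25),[15,24),[14,23),[13,22),[12,21),[11,20),[10,19); WM=13
i=11 t=4 v=1: DROP (t<13-1); WM=15; [5,14) fires=5 [6,15) fires=7
i=12 t=20 v=4: → [20,29),[19,28),[18,27),[17,26),[16,25),[15,24),[14,23),[13,22),[12,21); WM=15
i=13 t=21 v=6: → [21,30),[20,29),[19,28),[18,27),[17,26),[16,25),[15,24),[14,23),[13,22); WM=18; [7,16) fires=6 [8,17) fires=6 [9,18) fires=6
i=14 t=23 v=5: → [23,32),[22,31),[21,30),[20,29),[19,28),[18,27),[17,26),[16,25),[15,24); WM=18
i=15 t=25 v=5: → [25,34),[24,33),[23,32),[22,31),[21,30),[20,29),[19,28),[18,27),[17,26); WM=22; [10,19) fires=7 [11,20) fires=7 [12,21) fires=6 [13,22) fires=7
i=16 t=25 v=8: → [25,34),[24,33),[23,32),[22,31),[21,30),[20,29),[19,28),[18,27),[17,26); WM=22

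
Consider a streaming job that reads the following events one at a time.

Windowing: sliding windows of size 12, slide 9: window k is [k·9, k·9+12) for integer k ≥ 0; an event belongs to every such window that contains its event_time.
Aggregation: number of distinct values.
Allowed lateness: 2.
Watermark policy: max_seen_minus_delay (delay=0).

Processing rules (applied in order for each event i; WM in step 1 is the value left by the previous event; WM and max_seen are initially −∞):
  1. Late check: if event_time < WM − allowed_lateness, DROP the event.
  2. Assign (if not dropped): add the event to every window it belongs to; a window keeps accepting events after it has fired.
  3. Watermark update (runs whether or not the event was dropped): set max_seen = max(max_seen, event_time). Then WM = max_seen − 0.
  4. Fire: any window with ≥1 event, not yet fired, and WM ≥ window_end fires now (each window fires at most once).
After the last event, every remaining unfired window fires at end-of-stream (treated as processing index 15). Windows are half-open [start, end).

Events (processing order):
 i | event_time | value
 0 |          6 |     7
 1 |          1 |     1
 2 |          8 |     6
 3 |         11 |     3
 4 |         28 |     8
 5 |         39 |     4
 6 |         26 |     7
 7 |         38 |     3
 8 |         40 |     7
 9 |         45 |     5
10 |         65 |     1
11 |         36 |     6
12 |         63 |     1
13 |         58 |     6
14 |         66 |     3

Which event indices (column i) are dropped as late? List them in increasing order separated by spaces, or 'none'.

1 6 11 13

i=0 t=6 v=7: → [0,12); WM=6
i=1 t=1 v=1: DROP (t<6-2); WM=6
i=2 t=8 v=6: → [0,12); WM=8
i=3 t=11 v=3: → [9,21),[0,12); WM=11
i=4 t=28 v=8: → [27,39),[18,30); WM=28; [0,12) fires=3 [9,21) fires=1
i=5 t=39 v=4: → [36,48); WM=39; [18,30) fires=1 [27,39) fires=1
i=6 t=26 v=7: DROP (t<39-2); WM=39
i=7 t=38 v=3: → [36,48),[27,39); WM=39
i=8 t=40 v=7: → [36,48); WM=40
i=9 t=45 v=5: → [45,57),[36,48); WM=45
i=10 t=65 v=1: → [63,75),[54,66); WM=65; [36,48) fires=4 [45,57) fires=1
i=11 t=36 v=6: DROP (t<65-2); WM=65
i=12 t=63 v=1: → [63,75),[54,66); WM=65
i=13 t=58 v=6: DROP (t<65-2); WM=65
i=14 t=66 v=3: → [63,75); WM=66; [54,66) fires=1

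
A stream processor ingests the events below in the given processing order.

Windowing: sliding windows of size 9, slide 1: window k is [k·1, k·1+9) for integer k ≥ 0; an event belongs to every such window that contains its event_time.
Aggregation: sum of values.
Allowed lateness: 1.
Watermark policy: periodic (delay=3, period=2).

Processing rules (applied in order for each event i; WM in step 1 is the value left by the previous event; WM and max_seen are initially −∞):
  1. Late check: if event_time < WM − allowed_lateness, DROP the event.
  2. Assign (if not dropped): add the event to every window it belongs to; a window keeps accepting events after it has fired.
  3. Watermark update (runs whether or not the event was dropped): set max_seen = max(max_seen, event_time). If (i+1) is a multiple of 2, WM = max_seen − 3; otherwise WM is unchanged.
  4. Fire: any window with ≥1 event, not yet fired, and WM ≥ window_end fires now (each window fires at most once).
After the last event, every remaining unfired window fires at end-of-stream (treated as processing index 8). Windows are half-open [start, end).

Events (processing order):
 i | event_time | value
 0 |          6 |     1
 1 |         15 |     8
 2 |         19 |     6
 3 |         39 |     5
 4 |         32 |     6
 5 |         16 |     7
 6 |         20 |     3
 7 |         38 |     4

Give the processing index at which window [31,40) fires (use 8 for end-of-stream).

8

i=0 t=6 v=1: → [6,15),[5,14),[4,13),[3,12),[2,11),[1,10),[0,9); WM=−∞
i=1 t=15 v=8: → [15,24),[14,23),[13,22),[12,21),[11,20),[10,19),[9,18),[8,17),[7,16); WM=12; [0,9) fires=1 [1,10) fires=1 [2,11) fires=1 [3,12) fires=1
i=2 t=19 v=6: → [19,28),[18,27),[17,26),[16,25),[15,24),[14,23),[13,22),[12,21),[11,20); WM=12
i=3 t=39 v=5: → [39,48),[38,47),[37,46),[36,45),[35,44),[34,43),[33,42),[32,41),[31,40); WM=36; [4,13) fires=1 [5,14) fires=1 [6,15) fires=1 [7,16) fires=8 [8,17) fires=8 [9,18) fires=8 [10,19) fires=8 [11,20) fires=14 [12,21) fires=14 [13,22) fires=14 [14,23) fires=14 [15,24) fires=14 [16,25) fires=6 [17,26) fires=6 [18,27) fires=6 [19,28) fires=6
i=4 t=32 v=6: DROP (t<36-1); WM=36
i=5 t=16 v=7: DROP (t<36-1); WM=36
i=6 t=20 v=3: DROP (t<36-1); WM=36
i=7 t=38 v=4: → [38,47),[37,46),[36,45),[35,44),[34,43),[33,42),[32,41),[31,40),[30,39); WM=36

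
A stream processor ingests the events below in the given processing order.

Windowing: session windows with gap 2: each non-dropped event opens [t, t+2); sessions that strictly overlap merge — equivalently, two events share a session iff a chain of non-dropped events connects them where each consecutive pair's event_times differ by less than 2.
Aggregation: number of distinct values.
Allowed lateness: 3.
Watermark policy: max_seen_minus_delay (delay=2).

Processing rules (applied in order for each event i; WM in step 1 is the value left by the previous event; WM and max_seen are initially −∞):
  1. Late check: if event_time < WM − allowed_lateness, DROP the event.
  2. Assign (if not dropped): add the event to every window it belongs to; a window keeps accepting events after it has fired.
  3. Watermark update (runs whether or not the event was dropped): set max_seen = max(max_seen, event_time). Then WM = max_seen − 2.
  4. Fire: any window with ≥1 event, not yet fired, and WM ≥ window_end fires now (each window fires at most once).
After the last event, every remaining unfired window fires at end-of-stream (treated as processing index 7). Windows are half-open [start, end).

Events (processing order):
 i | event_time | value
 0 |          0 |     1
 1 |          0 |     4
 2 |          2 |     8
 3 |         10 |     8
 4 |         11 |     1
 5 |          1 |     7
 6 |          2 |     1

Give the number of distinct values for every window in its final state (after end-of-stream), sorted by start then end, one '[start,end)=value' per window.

i=0 t=0 v=1: → [0,2); WM=-2
i=1 t=0 v=4: → [0,2); WM=-2
i=2 t=2 v=8: → [2,4); WM=0
i=3 t=10 v=8: → [10,12); WM=8
i=4 t=11 v=1: → [10,13); WM=9
i=5 t=1 v=7: DROP (t<9-3); WM=9
i=6 t=2 v=1: DROP (t<9-3); WM=9

[0,2)=2 [2,4)=1 [10,13)=2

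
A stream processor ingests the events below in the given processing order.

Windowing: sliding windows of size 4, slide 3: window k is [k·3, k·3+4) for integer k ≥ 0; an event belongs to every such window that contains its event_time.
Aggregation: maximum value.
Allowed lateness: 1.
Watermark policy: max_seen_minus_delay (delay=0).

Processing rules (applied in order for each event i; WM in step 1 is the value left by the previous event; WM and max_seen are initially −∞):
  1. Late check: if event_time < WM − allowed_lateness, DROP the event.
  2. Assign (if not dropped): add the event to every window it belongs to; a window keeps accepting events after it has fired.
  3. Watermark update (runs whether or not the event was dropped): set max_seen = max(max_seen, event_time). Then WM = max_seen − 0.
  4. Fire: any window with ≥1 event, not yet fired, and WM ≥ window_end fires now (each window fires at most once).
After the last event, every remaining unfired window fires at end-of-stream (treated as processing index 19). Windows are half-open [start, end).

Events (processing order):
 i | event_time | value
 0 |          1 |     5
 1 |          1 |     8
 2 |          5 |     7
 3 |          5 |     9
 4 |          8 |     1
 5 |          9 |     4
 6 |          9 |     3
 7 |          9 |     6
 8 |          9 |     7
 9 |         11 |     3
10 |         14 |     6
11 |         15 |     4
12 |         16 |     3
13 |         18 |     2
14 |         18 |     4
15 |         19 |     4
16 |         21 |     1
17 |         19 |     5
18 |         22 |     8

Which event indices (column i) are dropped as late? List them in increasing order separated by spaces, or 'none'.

17

i=0 t=1 v=5: → [0,4); WM=1
i=1 t=1 v=8: → [0,4); WM=1
i=2 t=5 v=7: → [3,7); WM=5; [0,4) fires=8
i=3 t=5 v=9: → [3,7); WM=5
i=4 t=8 v=1: → [6,10); WM=8; [3,7) fires=9
i=5 t=9 v=4: → [9,13),[6,10); WM=9
i=6 t=9 v=3: → [9,13),[6,10); WM=9
i=7 t=9 v=6: → [9,13),[6,10); WM=9
i=8 t=9 v=7: → [9,13),[6,10); WM=9
i=9 t=11 v=3: → [9,13); WM=11; [6,10) fires=7
i=10 t=14 v=6: → [12,16); WM=14; [9,13) fires=7
i=11 t=15 v=4: → [15,19),[12,16); WM=15
i=12 t=16 v=3: → [15,19); WM=16; [12,16) fires=6
i=13 t=18 v=2: → [18,22),[15,19); WM=18
i=14 t=18 v=4: → [18,22),[15,19); WM=18
i=15 t=19 v=4: → [18,22); WM=19; [15,19) fires=4
i=16 t=21 v=1: → [21,25),[18,22); WM=21
i=17 t=19 v=5: DROP (t<21-1); WM=21
i=18 t=22 v=8: → [21,25); WM=22; [18,22) fires=4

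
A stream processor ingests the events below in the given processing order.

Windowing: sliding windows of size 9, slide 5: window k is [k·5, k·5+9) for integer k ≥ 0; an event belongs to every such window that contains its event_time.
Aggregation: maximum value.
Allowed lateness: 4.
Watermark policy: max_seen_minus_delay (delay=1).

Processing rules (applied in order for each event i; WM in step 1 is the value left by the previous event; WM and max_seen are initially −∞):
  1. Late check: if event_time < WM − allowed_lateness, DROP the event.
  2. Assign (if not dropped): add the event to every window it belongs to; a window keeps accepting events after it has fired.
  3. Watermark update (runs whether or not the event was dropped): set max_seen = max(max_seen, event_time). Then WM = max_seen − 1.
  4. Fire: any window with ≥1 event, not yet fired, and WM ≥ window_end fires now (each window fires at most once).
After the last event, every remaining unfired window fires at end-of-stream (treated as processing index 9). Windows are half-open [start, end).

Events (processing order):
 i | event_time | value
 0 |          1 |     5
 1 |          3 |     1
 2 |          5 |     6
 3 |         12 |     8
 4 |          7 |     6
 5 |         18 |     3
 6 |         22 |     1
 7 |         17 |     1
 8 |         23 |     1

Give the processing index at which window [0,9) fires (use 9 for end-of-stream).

i=0 t=1 v=5: → [0,9); WM=0
i=1 t=3 v=1: → [0,9); WM=2
i=2 t=5 v=6: → [5,14),[0,9); WM=4
i=3 t=12 v=8: → [10,19),[5,14); WM=11; [0,9) fires=6
i=4 t=7 v=6: → [5,14),[0,9); WM=11
i=5 t=18 v=3: → [15,24),[10,19); WM=17; [5,14) fires=8
i=6 t=22 v=1: → [20,29),[15,24); WM=21; [10,19) fires=8
i=7 t=17 v=1: → [15,24),[10,19); WM=21
i=8 t=23 v=1: → [20,29),[15,24); WM=22

3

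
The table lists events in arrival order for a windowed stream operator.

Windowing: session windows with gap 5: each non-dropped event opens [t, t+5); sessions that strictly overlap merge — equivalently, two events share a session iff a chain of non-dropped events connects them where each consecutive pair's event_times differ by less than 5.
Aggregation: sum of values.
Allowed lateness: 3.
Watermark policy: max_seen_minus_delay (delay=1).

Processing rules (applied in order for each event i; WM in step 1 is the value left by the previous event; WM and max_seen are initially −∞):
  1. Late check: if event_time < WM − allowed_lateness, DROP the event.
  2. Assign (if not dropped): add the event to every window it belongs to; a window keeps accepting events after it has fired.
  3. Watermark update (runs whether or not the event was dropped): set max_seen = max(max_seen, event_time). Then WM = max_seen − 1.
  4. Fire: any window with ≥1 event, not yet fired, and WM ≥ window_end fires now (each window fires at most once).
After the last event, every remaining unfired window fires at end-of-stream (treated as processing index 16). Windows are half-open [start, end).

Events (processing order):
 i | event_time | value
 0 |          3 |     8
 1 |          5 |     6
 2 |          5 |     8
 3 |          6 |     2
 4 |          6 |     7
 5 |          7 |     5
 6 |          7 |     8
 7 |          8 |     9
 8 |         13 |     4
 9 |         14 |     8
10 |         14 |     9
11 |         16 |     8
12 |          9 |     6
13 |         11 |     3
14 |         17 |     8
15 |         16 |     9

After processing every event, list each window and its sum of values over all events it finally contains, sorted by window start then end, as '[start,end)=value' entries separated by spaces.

i=0 t=3 v=8: → [3,8); WM=2
i=1 t=5 v=6: → [3,10); WM=4
i=2 t=5 v=8: → [3,10); WM=4
i=3 t=6 v=2: → [3,11); WM=5
i=4 t=6 v=7: → [3,11); WM=5
i=5 t=7 v=5: → [3,12); WM=6
i=6 t=7 v=8: → [3,12); WM=6
i=7 t=8 v=9: → [3,13); WM=7
i=8 t=13 v=4: → [13,18); WM=12
i=9 t=14 v=8: → [13,19); WM=13
i=10 t=14 v=9: → [13,19); WM=13
i=11 t=16 v=8: → [13,21); WM=15
i=12 t=9 v=6: DROP (t<15-3); WM=15
i=13 t=11 v=3: DROP (t<15-3); WM=15
i=14 t=17 v=8: → [13,22); WM=16
i=15 t=16 v=9: → [13,22); WM=16

[3,13)=53 [13,22)=46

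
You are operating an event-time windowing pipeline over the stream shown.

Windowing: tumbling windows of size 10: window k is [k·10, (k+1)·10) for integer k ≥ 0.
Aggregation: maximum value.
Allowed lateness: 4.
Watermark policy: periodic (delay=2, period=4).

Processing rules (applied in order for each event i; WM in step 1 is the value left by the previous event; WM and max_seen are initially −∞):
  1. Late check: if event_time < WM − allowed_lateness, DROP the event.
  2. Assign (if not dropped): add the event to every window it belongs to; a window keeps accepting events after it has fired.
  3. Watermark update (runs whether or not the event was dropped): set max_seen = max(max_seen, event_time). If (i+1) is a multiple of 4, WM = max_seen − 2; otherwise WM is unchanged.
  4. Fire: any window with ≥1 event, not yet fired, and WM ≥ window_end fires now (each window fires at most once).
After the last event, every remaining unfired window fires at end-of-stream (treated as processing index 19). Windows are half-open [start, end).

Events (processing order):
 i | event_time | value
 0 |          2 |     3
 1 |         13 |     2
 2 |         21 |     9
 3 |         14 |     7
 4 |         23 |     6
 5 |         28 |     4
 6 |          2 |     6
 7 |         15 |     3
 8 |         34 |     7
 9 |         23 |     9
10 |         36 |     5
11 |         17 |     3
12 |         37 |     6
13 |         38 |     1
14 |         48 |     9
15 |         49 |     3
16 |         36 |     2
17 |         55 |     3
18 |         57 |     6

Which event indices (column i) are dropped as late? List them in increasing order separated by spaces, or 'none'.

i=0 t=2 v=3: → [0,10); WM=−∞
i=1 t=13 v=2: → [10,20); WM=−∞
i=2 t=21 v=9: → [20,30); WM=−∞
i=3 t=14 v=7: → [10,20); WM=19; [0,10) fires=3
i=4 t=23 v=6: → [20,30); WM=19
i=5 t=28 v=4: → [20,30); WM=19
i=6 t=2 v=6: DROP (t<19-4); WM=19
i=7 t=15 v=3: → [10,20); WM=26; [10,20) fires=7
i=8 t=34 v=7: → [30,40); WM=26
i=9 t=23 v=9: → [20,30); WM=26
i=10 t=36 v=5: → [30,40); WM=26
i=11 t=17 v=3: DROP (t<26-4); WM=34; [20,30) fires=9
i=12 t=37 v=6: → [30,40); WM=34
i=13 t=38 v=1: → [30,40); WM=34
i=14 t=48 v=9: → [40,50); WM=34
i=15 t=49 v=3: → [40,50); WM=47; [30,40) fires=7
i=16 t=36 v=2: DROP (t<47-4); WM=47
i=17 t=55 v=3: → [50,60); WM=47
i=18 t=57 v=6: → [50,60); WM=47

6 11 16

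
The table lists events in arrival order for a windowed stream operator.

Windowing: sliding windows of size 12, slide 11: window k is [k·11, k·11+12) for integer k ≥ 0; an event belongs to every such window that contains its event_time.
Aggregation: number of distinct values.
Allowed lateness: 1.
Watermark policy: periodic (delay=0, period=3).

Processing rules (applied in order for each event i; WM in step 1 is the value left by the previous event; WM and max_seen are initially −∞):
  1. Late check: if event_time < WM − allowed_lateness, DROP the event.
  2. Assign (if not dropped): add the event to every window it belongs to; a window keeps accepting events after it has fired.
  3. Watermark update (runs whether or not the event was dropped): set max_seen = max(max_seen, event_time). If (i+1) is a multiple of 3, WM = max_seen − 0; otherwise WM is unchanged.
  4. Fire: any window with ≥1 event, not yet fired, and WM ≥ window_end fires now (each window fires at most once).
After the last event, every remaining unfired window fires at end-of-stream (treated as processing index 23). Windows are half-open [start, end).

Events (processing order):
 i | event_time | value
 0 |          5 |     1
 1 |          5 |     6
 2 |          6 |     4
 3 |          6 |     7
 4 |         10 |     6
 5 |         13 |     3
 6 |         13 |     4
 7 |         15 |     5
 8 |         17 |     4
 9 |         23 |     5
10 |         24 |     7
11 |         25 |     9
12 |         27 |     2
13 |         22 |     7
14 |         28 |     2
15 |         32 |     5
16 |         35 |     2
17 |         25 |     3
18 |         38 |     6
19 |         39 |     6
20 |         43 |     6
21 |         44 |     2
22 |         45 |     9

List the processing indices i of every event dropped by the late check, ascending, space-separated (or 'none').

13 17

i=0 t=5 v=1: → [0,12); WM=−∞
i=1 t=5 v=6: → [0,12); WM=−∞
i=2 t=6 v=4: → [0,12); WM=6
i=3 t=6 v=7: → [0,12); WM=6
i=4 t=10 v=6: → [0,12); WM=6
i=5 t=13 v=3: → [11,23); WM=13; [0,12) fires=4
i=6 t=13 v=4: → [11,23); WM=13
i=7 t=15 v=5: → [11,23); WM=13
i=8 t=17 v=4: → [11,23); WM=17
i=9 t=23 v=5: → [22,34); WM=17
i=10 t=24 v=7: → [22,34); WM=17
i=11 t=25 v=9: → [22,34); WM=25; [11,23) fires=3
i=12 t=27 v=2: → [22,34); WM=25
i=13 t=22 v=7: DROP (t<25-1); WM=25
i=14 t=28 v=2: → [22,34); WM=28
i=15 t=32 v=5: → [22,34); WM=28
i=16 t=35 v=2: → [33,45); WM=28
i=17 t=25 v=3: DROP (t<28-1); WM=35; [22,34) fires=4
i=18 t=38 v=6: → [33,45); WM=35
i=19 t=39 v=6: → [33,45); WM=35
i=20 t=43 v=6: → [33,45); WM=43
i=21 t=44 v=2: → [44,56),[33,45); WM=43
i=22 t=45 v=9: → [44,56); WM=43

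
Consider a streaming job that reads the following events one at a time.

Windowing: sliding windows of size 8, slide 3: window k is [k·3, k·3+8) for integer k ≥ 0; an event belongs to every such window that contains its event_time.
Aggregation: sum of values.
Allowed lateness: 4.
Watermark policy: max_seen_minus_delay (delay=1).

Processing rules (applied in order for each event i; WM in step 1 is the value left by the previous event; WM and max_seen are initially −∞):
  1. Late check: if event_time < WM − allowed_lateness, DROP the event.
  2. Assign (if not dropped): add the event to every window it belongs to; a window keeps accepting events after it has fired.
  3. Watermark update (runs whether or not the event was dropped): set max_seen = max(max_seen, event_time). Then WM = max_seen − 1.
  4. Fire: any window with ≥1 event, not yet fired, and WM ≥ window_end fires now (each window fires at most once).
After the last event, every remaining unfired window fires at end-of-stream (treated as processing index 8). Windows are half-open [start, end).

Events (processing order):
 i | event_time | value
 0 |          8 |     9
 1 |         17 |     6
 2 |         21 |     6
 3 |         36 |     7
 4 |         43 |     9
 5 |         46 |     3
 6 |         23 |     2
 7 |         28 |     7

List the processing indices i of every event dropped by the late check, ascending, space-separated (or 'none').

6 7

i=0 t=8 v=9: → [6,14),[3,11); WM=7
i=1 t=17 v=6: → [15,23),[12,20); WM=16; [3,11) fires=9 [6,14) fires=9
i=2 t=21 v=6: → [21,29),[18,26),[15,23); WM=20; [12,20) fires=6
i=3 t=36 v=7: → [36,44),[33,41),[30,38); WM=35; [15,23) fires=12 [18,26) fires=6 [21,29) fires=6
i=4 t=43 v=9: → [42,50),[39,47),[36,44); WM=42; [30,38) fires=7 [33,41) fires=7
i=5 t=46 v=3: → [45,53),[42,50),[39,47); WM=45; [36,44) fires=16
i=6 t=23 v=2: DROP (t<45-4); WM=45
i=7 t=28 v=7: DROP (t<45-4); WM=45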